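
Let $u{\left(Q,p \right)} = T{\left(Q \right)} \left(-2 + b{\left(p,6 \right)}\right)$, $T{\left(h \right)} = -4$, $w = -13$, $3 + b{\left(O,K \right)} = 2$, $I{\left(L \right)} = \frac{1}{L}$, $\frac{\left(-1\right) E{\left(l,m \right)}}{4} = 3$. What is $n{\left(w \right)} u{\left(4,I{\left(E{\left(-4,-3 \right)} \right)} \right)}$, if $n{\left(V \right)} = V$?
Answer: $-156$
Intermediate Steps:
$E{\left(l,m \right)} = -12$ ($E{\left(l,m \right)} = \left(-4\right) 3 = -12$)
$b{\left(O,K \right)} = -1$ ($b{\left(O,K \right)} = -3 + 2 = -1$)
$u{\left(Q,p \right)} = 12$ ($u{\left(Q,p \right)} = - 4 \left(-2 - 1\right) = \left(-4\right) \left(-3\right) = 12$)
$n{\left(w \right)} u{\left(4,I{\left(E{\left(-4,-3 \right)} \right)} \right)} = \left(-13\right) 12 = -156$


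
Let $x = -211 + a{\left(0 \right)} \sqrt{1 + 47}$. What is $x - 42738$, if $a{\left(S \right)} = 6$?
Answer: $-42949 + 24 \sqrt{3} \approx -42907.0$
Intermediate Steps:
$x = -211 + 24 \sqrt{3}$ ($x = -211 + 6 \sqrt{1 + 47} = -211 + 6 \sqrt{48} = -211 + 6 \cdot 4 \sqrt{3} = -211 + 24 \sqrt{3} \approx -169.43$)
$x - 42738 = \left(-211 + 24 \sqrt{3}\right) - 42738 = -42949 + 24 \sqrt{3}$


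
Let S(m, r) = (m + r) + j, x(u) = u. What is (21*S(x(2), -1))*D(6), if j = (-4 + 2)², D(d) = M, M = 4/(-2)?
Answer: -210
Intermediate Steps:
M = -2 (M = 4*(-½) = -2)
D(d) = -2
j = 4 (j = (-2)² = 4)
S(m, r) = 4 + m + r (S(m, r) = (m + r) + 4 = 4 + m + r)
(21*S(x(2), -1))*D(6) = (21*(4 + 2 - 1))*(-2) = (21*5)*(-2) = 105*(-2) = -210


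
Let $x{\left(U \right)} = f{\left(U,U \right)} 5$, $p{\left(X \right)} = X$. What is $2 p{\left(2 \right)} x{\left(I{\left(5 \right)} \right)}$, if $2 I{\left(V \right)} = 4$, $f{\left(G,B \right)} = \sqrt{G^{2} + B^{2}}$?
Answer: $40 \sqrt{2} \approx 56.569$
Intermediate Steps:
$f{\left(G,B \right)} = \sqrt{B^{2} + G^{2}}$
$I{\left(V \right)} = 2$ ($I{\left(V \right)} = \frac{1}{2} \cdot 4 = 2$)
$x{\left(U \right)} = 5 \sqrt{2} \sqrt{U^{2}}$ ($x{\left(U \right)} = \sqrt{U^{2} + U^{2}} \cdot 5 = \sqrt{2 U^{2}} \cdot 5 = \sqrt{2} \sqrt{U^{2}} \cdot 5 = 5 \sqrt{2} \sqrt{U^{2}}$)
$2 p{\left(2 \right)} x{\left(I{\left(5 \right)} \right)} = 2 \cdot 2 \cdot 5 \sqrt{2} \sqrt{2^{2}} = 4 \cdot 5 \sqrt{2} \sqrt{4} = 4 \cdot 5 \sqrt{2} \cdot 2 = 4 \cdot 10 \sqrt{2} = 40 \sqrt{2}$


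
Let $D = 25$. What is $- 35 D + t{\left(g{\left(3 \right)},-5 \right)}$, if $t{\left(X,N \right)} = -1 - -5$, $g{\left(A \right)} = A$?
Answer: $-871$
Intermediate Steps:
$t{\left(X,N \right)} = 4$ ($t{\left(X,N \right)} = -1 + 5 = 4$)
$- 35 D + t{\left(g{\left(3 \right)},-5 \right)} = \left(-35\right) 25 + 4 = -875 + 4 = -871$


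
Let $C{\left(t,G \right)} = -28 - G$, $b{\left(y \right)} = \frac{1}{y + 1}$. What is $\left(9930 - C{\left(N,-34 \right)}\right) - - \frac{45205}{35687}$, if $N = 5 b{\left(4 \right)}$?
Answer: $\frac{354202993}{35687} \approx 9925.3$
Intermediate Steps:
$b{\left(y \right)} = \frac{1}{1 + y}$
$N = 1$ ($N = \frac{5}{1 + 4} = \frac{5}{5} = 5 \cdot \frac{1}{5} = 1$)
$\left(9930 - C{\left(N,-34 \right)}\right) - - \frac{45205}{35687} = \left(9930 - \left(-28 - -34\right)\right) - - \frac{45205}{35687} = \left(9930 - \left(-28 + 34\right)\right) - \left(-45205\right) \frac{1}{35687} = \left(9930 - 6\right) - - \frac{45205}{35687} = \left(9930 - 6\right) + \frac{45205}{35687} = 9924 + \frac{45205}{35687} = \frac{354202993}{35687}$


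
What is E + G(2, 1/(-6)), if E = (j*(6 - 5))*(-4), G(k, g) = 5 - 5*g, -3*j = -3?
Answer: 11/6 ≈ 1.8333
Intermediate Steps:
j = 1 (j = -⅓*(-3) = 1)
E = -4 (E = (1*(6 - 5))*(-4) = (1*1)*(-4) = 1*(-4) = -4)
E + G(2, 1/(-6)) = -4 + (5 - 5/(-6)) = -4 + (5 - 5*(-⅙)) = -4 + (5 + ⅚) = -4 + 35/6 = 11/6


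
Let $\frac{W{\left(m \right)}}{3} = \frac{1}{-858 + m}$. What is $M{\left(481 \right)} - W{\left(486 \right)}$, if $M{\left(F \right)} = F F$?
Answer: $\frac{28688765}{124} \approx 2.3136 \cdot 10^{5}$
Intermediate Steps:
$M{\left(F \right)} = F^{2}$
$W{\left(m \right)} = \frac{3}{-858 + m}$
$M{\left(481 \right)} - W{\left(486 \right)} = 481^{2} - \frac{3}{-858 + 486} = 231361 - \frac{3}{-372} = 231361 - 3 \left(- \frac{1}{372}\right) = 231361 - - \frac{1}{124} = 231361 + \frac{1}{124} = \frac{28688765}{124}$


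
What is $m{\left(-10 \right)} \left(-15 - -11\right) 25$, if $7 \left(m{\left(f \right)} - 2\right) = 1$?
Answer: $- \frac{1500}{7} \approx -214.29$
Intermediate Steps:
$m{\left(f \right)} = \frac{15}{7}$ ($m{\left(f \right)} = 2 + \frac{1}{7} \cdot 1 = 2 + \frac{1}{7} = \frac{15}{7}$)
$m{\left(-10 \right)} \left(-15 - -11\right) 25 = \frac{15 \left(-15 - -11\right)}{7} \cdot 25 = \frac{15 \left(-15 + 11\right)}{7} \cdot 25 = \frac{15}{7} \left(-4\right) 25 = \left(- \frac{60}{7}\right) 25 = - \frac{1500}{7}$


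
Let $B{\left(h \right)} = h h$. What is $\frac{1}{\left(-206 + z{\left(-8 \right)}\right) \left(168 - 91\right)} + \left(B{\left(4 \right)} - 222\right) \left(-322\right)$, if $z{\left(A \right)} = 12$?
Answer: $\frac{990867415}{14938} \approx 66332.0$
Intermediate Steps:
$B{\left(h \right)} = h^{2}$
$\frac{1}{\left(-206 + z{\left(-8 \right)}\right) \left(168 - 91\right)} + \left(B{\left(4 \right)} - 222\right) \left(-322\right) = \frac{1}{\left(-206 + 12\right) \left(168 - 91\right)} + \left(4^{2} - 222\right) \left(-322\right) = \frac{1}{\left(-194\right) 77} + \left(16 - 222\right) \left(-322\right) = \frac{1}{-14938} - -66332 = - \frac{1}{14938} + 66332 = \frac{990867415}{14938}$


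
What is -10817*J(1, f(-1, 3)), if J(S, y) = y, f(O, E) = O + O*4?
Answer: 54085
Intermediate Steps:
f(O, E) = 5*O (f(O, E) = O + 4*O = 5*O)
-10817*J(1, f(-1, 3)) = -54085*(-1) = -10817*(-5) = 54085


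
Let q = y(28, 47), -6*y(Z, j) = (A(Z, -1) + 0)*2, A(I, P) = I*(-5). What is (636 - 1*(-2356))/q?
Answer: 2244/35 ≈ 64.114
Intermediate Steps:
A(I, P) = -5*I
y(Z, j) = 5*Z/3 (y(Z, j) = -(-5*Z + 0)*2/6 = -(-5*Z)*2/6 = -(-5)*Z/3 = 5*Z/3)
q = 140/3 (q = (5/3)*28 = 140/3 ≈ 46.667)
(636 - 1*(-2356))/q = (636 - 1*(-2356))/(140/3) = (636 + 2356)*(3/140) = 2992*(3/140) = 2244/35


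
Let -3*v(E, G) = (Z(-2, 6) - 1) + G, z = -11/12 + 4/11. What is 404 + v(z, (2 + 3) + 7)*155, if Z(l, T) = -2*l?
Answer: -371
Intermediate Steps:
z = -73/132 (z = -11*1/12 + 4*(1/11) = -11/12 + 4/11 = -73/132 ≈ -0.55303)
v(E, G) = -1 - G/3 (v(E, G) = -((-2*(-2) - 1) + G)/3 = -((4 - 1) + G)/3 = -(3 + G)/3 = -1 - G/3)
404 + v(z, (2 + 3) + 7)*155 = 404 + (-1 - ((2 + 3) + 7)/3)*155 = 404 + (-1 - (5 + 7)/3)*155 = 404 + (-1 - ⅓*12)*155 = 404 + (-1 - 4)*155 = 404 - 5*155 = 404 - 775 = -371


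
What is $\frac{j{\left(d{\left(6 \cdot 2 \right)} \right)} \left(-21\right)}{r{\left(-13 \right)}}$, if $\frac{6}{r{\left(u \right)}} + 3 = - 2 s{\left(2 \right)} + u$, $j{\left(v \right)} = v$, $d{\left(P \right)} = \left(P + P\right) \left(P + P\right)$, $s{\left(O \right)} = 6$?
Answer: $56448$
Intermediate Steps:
$d{\left(P \right)} = 4 P^{2}$ ($d{\left(P \right)} = 2 P 2 P = 4 P^{2}$)
$r{\left(u \right)} = \frac{6}{-15 + u}$ ($r{\left(u \right)} = \frac{6}{-3 + \left(\left(-2\right) 6 + u\right)} = \frac{6}{-3 + \left(-12 + u\right)} = \frac{6}{-15 + u}$)
$\frac{j{\left(d{\left(6 \cdot 2 \right)} \right)} \left(-21\right)}{r{\left(-13 \right)}} = \frac{4 \left(6 \cdot 2\right)^{2} \left(-21\right)}{6 \frac{1}{-15 - 13}} = \frac{4 \cdot 12^{2} \left(-21\right)}{6 \frac{1}{-28}} = \frac{4 \cdot 144 \left(-21\right)}{6 \left(- \frac{1}{28}\right)} = \frac{576 \left(-21\right)}{- \frac{3}{14}} = \left(- \frac{14}{3}\right) \left(-12096\right) = 56448$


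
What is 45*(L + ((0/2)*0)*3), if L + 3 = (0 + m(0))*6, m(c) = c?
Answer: -135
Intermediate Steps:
L = -3 (L = -3 + (0 + 0)*6 = -3 + 0*6 = -3 + 0 = -3)
45*(L + ((0/2)*0)*3) = 45*(-3 + ((0/2)*0)*3) = 45*(-3 + ((0*(½))*0)*3) = 45*(-3 + (0*0)*3) = 45*(-3 + 0*3) = 45*(-3 + 0) = 45*(-3) = -135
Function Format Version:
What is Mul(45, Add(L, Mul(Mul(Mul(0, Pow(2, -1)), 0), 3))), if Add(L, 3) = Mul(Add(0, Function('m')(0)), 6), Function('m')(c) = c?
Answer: -135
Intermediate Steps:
L = -3 (L = Add(-3, Mul(Add(0, 0), 6)) = Add(-3, Mul(0, 6)) = Add(-3, 0) = -3)
Mul(45, Add(L, Mul(Mul(Mul(0, Pow(2, -1)), 0), 3))) = Mul(45, Add(-3, Mul(Mul(Mul(0, Pow(2, -1)), 0), 3))) = Mul(45, Add(-3, Mul(Mul(Mul(0, Rational(1, 2)), 0), 3))) = Mul(45, Add(-3, Mul(Mul(0, 0), 3))) = Mul(45, Add(-3, Mul(0, 3))) = Mul(45, Add(-3, 0)) = Mul(45, -3) = -135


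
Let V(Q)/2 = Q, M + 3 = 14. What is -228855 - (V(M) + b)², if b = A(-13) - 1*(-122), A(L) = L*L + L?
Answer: -318855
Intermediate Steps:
M = 11 (M = -3 + 14 = 11)
A(L) = L + L² (A(L) = L² + L = L + L²)
V(Q) = 2*Q
b = 278 (b = -13*(1 - 13) - 1*(-122) = -13*(-12) + 122 = 156 + 122 = 278)
-228855 - (V(M) + b)² = -228855 - (2*11 + 278)² = -228855 - (22 + 278)² = -228855 - 1*300² = -228855 - 1*90000 = -228855 - 90000 = -318855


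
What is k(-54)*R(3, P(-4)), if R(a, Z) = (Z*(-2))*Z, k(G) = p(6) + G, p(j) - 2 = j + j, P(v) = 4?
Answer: 1280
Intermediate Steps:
p(j) = 2 + 2*j (p(j) = 2 + (j + j) = 2 + 2*j)
k(G) = 14 + G (k(G) = (2 + 2*6) + G = (2 + 12) + G = 14 + G)
R(a, Z) = -2*Z² (R(a, Z) = (-2*Z)*Z = -2*Z²)
k(-54)*R(3, P(-4)) = (14 - 54)*(-2*4²) = -(-80)*16 = -40*(-32) = 1280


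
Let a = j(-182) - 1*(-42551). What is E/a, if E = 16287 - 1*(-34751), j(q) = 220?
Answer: 51038/42771 ≈ 1.1933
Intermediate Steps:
E = 51038 (E = 16287 + 34751 = 51038)
a = 42771 (a = 220 - 1*(-42551) = 220 + 42551 = 42771)
E/a = 51038/42771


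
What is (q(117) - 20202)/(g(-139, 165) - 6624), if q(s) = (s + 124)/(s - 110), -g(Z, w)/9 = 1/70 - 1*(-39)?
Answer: 1411730/488259 ≈ 2.8914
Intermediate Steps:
g(Z, w) = -24579/70 (g(Z, w) = -9*(1/70 - 1*(-39)) = -9*(1/70 + 39) = -9*2731/70 = -24579/70)
q(s) = (124 + s)/(-110 + s)
(q(117) - 20202)/(g(-139, 165) - 6624) = ((124 + 117)/(-110 + 117) - 20202)/(-24579/70 - 6624) = (241/7 - 20202)/(-488259/70) = ((1/7)*241 - 20202)*(-70/488259) = (241/7 - 20202)*(-70/488259) = -141173/7*(-70/488259) = 1411730/488259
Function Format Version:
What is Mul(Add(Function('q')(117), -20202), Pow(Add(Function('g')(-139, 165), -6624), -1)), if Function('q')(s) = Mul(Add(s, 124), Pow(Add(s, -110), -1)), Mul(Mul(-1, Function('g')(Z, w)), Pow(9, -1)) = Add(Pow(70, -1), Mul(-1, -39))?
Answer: Rational(1411730, 488259) ≈ 2.8914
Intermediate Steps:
Function('g')(Z, w) = Rational(-24579, 70) (Function('g')(Z, w) = Mul(-9, Add(Pow(70, -1), Mul(-1, -39))) = Mul(-9, Add(Rational(1, 70), 39)) = Mul(-9, Rational(2731, 70)) = Rational(-24579, 70))
Function('q')(s) = Mul(Pow(Add(-110, s), -1), Add(124, s)) (Function('q')(s) = Mul(Add(124, s), Pow(Add(-110, s), -1)) = Mul(Pow(Add(-110, s), -1), Add(124, s)))
Mul(Add(Function('q')(117), -20202), Pow(Add(Function('g')(-139, 165), -6624), -1)) = Mul(Add(Mul(Pow(Add(-110, 117), -1), Add(124, 117)), -20202), Pow(Add(Rational(-24579, 70), -6624), -1)) = Mul(Add(Mul(Pow(7, -1), 241), -20202), Pow(Rational(-488259, 70), -1)) = Mul(Add(Mul(Rational(1, 7), 241), -20202), Rational(-70, 488259)) = Mul(Add(Rational(241, 7), -20202), Rational(-70, 488259)) = Mul(Rational(-141173, 7), Rational(-70, 488259)) = Rational(1411730, 488259)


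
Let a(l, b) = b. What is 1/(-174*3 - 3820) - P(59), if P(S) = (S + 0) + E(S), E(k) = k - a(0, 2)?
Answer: -503673/4342 ≈ -116.00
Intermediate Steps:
E(k) = -2 + k (E(k) = k - 1*2 = k - 2 = -2 + k)
P(S) = -2 + 2*S (P(S) = (S + 0) + (-2 + S) = S + (-2 + S) = -2 + 2*S)
1/(-174*3 - 3820) - P(59) = 1/(-174*3 - 3820) - (-2 + 2*59) = 1/(-522 - 3820) - (-2 + 118) = 1/(-4342) - 1*116 = -1/4342 - 116 = -503673/4342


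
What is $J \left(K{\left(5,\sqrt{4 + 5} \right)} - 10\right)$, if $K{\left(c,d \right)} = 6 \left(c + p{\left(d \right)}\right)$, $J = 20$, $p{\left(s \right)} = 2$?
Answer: $640$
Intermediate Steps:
$K{\left(c,d \right)} = 12 + 6 c$ ($K{\left(c,d \right)} = 6 \left(c + 2\right) = 6 \left(2 + c\right) = 12 + 6 c$)
$J \left(K{\left(5,\sqrt{4 + 5} \right)} - 10\right) = 20 \left(\left(12 + 6 \cdot 5\right) - 10\right) = 20 \left(\left(12 + 30\right) - 10\right) = 20 \left(42 - 10\right) = 20 \cdot 32 = 640$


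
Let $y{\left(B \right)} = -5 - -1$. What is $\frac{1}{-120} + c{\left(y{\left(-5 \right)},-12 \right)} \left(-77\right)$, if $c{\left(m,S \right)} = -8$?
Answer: $\frac{73919}{120} \approx 615.99$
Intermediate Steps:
$y{\left(B \right)} = -4$ ($y{\left(B \right)} = -5 + 1 = -4$)
$\frac{1}{-120} + c{\left(y{\left(-5 \right)},-12 \right)} \left(-77\right) = \frac{1}{-120} - -616 = - \frac{1}{120} + 616 = \frac{73919}{120}$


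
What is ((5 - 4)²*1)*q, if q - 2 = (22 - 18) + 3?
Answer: 9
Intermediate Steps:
q = 9 (q = 2 + ((22 - 18) + 3) = 2 + (4 + 3) = 2 + 7 = 9)
((5 - 4)²*1)*q = ((5 - 4)²*1)*9 = (1²*1)*9 = (1*1)*9 = 1*9 = 9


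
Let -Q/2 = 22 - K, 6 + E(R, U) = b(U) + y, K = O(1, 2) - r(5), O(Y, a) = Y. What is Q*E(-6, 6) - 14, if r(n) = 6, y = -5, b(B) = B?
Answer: 256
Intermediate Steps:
K = -5 (K = 1 - 1*6 = 1 - 6 = -5)
E(R, U) = -11 + U (E(R, U) = -6 + (U - 5) = -6 + (-5 + U) = -11 + U)
Q = -54 (Q = -2*(22 - 1*(-5)) = -2*(22 + 5) = -2*27 = -54)
Q*E(-6, 6) - 14 = -54*(-11 + 6) - 14 = -54*(-5) - 14 = 270 - 14 = 256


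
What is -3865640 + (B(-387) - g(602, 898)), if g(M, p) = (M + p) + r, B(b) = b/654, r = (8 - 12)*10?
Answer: -843027929/218 ≈ -3.8671e+6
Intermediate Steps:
r = -40 (r = -4*10 = -40)
B(b) = b/654 (B(b) = b*(1/654) = b/654)
g(M, p) = -40 + M + p (g(M, p) = (M + p) - 40 = -40 + M + p)
-3865640 + (B(-387) - g(602, 898)) = -3865640 + ((1/654)*(-387) - (-40 + 602 + 898)) = -3865640 + (-129/218 - 1*1460) = -3865640 + (-129/218 - 1460) = -3865640 - 318409/218 = -843027929/218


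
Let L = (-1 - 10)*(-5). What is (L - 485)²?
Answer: 184900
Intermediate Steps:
L = 55 (L = -11*(-5) = 55)
(L - 485)² = (55 - 485)² = (-430)² = 184900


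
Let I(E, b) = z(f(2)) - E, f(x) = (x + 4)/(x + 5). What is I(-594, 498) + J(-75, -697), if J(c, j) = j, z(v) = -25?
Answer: -128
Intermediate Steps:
f(x) = (4 + x)/(5 + x)
I(E, b) = -25 - E
I(-594, 498) + J(-75, -697) = (-25 - 1*(-594)) - 697 = (-25 + 594) - 697 = 569 - 697 = -128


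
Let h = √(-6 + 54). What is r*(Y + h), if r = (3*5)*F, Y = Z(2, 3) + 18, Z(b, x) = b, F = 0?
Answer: 0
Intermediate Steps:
h = 4*√3 (h = √48 = 4*√3 ≈ 6.9282)
Y = 20 (Y = 2 + 18 = 20)
r = 0 (r = (3*5)*0 = 15*0 = 0)
r*(Y + h) = 0*(20 + 4*√3) = 0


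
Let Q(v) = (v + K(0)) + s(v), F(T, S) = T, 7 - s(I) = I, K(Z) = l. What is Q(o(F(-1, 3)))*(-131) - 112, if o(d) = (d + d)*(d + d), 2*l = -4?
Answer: -767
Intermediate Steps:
l = -2 (l = (½)*(-4) = -2)
K(Z) = -2
s(I) = 7 - I
o(d) = 4*d² (o(d) = (2*d)*(2*d) = 4*d²)
Q(v) = 5 (Q(v) = (v - 2) + (7 - v) = (-2 + v) + (7 - v) = 5)
Q(o(F(-1, 3)))*(-131) - 112 = 5*(-131) - 112 = -655 - 112 = -767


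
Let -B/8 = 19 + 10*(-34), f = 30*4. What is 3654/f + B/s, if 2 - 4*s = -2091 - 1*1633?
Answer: 412429/12420 ≈ 33.207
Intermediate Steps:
f = 120
s = 1863/2 (s = ½ - (-2091 - 1*1633)/4 = ½ - (-2091 - 1633)/4 = ½ - ¼*(-3724) = ½ + 931 = 1863/2 ≈ 931.50)
B = 2568 (B = -8*(19 + 10*(-34)) = -8*(19 - 340) = -8*(-321) = 2568)
3654/f + B/s = 3654/120 + 2568/(1863/2) = 3654*(1/120) + 2568*(2/1863) = 609/20 + 1712/621 = 412429/12420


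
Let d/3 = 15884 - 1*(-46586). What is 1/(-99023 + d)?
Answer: 1/88387 ≈ 1.1314e-5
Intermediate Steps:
d = 187410 (d = 3*(15884 - 1*(-46586)) = 3*(15884 + 46586) = 3*62470 = 187410)
1/(-99023 + d) = 1/(-99023 + 187410) = 1/88387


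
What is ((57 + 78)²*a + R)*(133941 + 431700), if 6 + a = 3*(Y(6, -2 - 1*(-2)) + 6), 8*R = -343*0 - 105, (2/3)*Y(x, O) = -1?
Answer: 618469041195/8 ≈ 7.7309e+10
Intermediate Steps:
Y(x, O) = -3/2 (Y(x, O) = (3/2)*(-1) = -3/2)
R = -105/8 (R = (-343*0 - 105)/8 = (0 - 105)/8 = (⅛)*(-105) = -105/8 ≈ -13.125)
a = 15/2 (a = -6 + 3*(-3/2 + 6) = -6 + 3*(9/2) = -6 + 27/2 = 15/2 ≈ 7.5000)
((57 + 78)²*a + R)*(133941 + 431700) = ((57 + 78)²*(15/2) - 105/8)*(133941 + 431700) = (135²*(15/2) - 105/8)*565641 = (18225*(15/2) - 105/8)*565641 = (273375/2 - 105/8)*565641 = (1093395/8)*565641 = 618469041195/8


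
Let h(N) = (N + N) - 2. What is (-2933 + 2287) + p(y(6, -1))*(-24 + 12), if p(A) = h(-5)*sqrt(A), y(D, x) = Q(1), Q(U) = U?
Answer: -502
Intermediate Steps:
y(D, x) = 1
h(N) = -2 + 2*N (h(N) = 2*N - 2 = -2 + 2*N)
p(A) = -12*sqrt(A) (p(A) = (-2 + 2*(-5))*sqrt(A) = (-2 - 10)*sqrt(A) = -12*sqrt(A))
(-2933 + 2287) + p(y(6, -1))*(-24 + 12) = (-2933 + 2287) + (-12*sqrt(1))*(-24 + 12) = -646 - 12*1*(-12) = -646 - 12*(-12) = -646 + 144 = -502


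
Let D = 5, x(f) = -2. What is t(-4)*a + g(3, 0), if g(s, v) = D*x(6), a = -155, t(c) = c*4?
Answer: 2470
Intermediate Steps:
t(c) = 4*c
g(s, v) = -10 (g(s, v) = 5*(-2) = -10)
t(-4)*a + g(3, 0) = (4*(-4))*(-155) - 10 = -16*(-155) - 10 = 2480 - 10 = 2470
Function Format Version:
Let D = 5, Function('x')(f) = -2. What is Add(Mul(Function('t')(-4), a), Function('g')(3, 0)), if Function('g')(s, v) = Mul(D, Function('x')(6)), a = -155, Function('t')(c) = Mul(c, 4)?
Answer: 2470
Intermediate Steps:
Function('t')(c) = Mul(4, c)
Function('g')(s, v) = -10 (Function('g')(s, v) = Mul(5, -2) = -10)
Add(Mul(Function('t')(-4), a), Function('g')(3, 0)) = Add(Mul(Mul(4, -4), -155), -10) = Add(Mul(-16, -155), -10) = Add(2480, -10) = 2470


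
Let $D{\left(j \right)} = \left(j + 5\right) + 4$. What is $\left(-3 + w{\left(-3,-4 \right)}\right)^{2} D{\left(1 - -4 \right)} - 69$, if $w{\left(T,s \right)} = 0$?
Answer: $57$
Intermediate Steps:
$D{\left(j \right)} = 9 + j$ ($D{\left(j \right)} = \left(5 + j\right) + 4 = 9 + j$)
$\left(-3 + w{\left(-3,-4 \right)}\right)^{2} D{\left(1 - -4 \right)} - 69 = \left(-3 + 0\right)^{2} \left(9 + \left(1 - -4\right)\right) - 69 = \left(-3\right)^{2} \left(9 + \left(1 + 4\right)\right) - 69 = 9 \left(9 + 5\right) - 69 = 9 \cdot 14 - 69 = 126 - 69 = 57$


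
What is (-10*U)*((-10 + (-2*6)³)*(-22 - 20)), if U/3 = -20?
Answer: 43797600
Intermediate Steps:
U = -60 (U = 3*(-20) = -60)
(-10*U)*((-10 + (-2*6)³)*(-22 - 20)) = (-10*(-60))*((-10 + (-2*6)³)*(-22 - 20)) = 600*((-10 + (-12)³)*(-42)) = 600*((-10 - 1728)*(-42)) = 600*(-1738*(-42)) = 600*72996 = 43797600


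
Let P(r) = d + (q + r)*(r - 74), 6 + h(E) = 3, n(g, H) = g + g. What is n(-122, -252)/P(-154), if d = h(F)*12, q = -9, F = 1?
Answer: -61/9282 ≈ -0.0065719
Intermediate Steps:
n(g, H) = 2*g
h(E) = -3 (h(E) = -6 + 3 = -3)
d = -36 (d = -3*12 = -36)
P(r) = -36 + (-74 + r)*(-9 + r) (P(r) = -36 + (-9 + r)*(r - 74) = -36 + (-9 + r)*(-74 + r) = -36 + (-74 + r)*(-9 + r))
n(-122, -252)/P(-154) = (2*(-122))/(630 + (-154)**2 - 83*(-154)) = -244/(630 + 23716 + 12782) = -244/37128 = -244*1/37128 = -61/9282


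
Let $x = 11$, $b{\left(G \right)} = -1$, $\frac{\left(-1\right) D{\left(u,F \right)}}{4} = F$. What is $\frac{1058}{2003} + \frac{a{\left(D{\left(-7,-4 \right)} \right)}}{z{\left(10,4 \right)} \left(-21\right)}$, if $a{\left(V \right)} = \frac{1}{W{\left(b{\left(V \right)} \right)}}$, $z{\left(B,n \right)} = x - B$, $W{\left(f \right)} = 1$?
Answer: $\frac{20215}{42063} \approx 0.48059$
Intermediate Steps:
$D{\left(u,F \right)} = - 4 F$
$z{\left(B,n \right)} = 11 - B$
$a{\left(V \right)} = 1$ ($a{\left(V \right)} = 1^{-1} = 1$)
$\frac{1058}{2003} + \frac{a{\left(D{\left(-7,-4 \right)} \right)}}{z{\left(10,4 \right)} \left(-21\right)} = \frac{1058}{2003} + 1 \frac{1}{\left(11 - 10\right) \left(-21\right)} = 1058 \cdot \frac{1}{2003} + 1 \frac{1}{\left(11 - 10\right) \left(-21\right)} = \frac{1058}{2003} + 1 \frac{1}{1 \left(-21\right)} = \frac{1058}{2003} + 1 \frac{1}{-21} = \frac{1058}{2003} + 1 \left(- \frac{1}{21}\right) = \frac{1058}{2003} - \frac{1}{21} = \frac{20215}{42063}$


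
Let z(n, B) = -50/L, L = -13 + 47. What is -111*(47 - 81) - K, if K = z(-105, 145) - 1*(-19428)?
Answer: -266093/17 ≈ -15653.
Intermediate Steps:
L = 34
z(n, B) = -25/17 (z(n, B) = -50/34 = -50*1/34 = -25/17)
K = 330251/17 (K = -25/17 - 1*(-19428) = -25/17 + 19428 = 330251/17 ≈ 19427.)
-111*(47 - 81) - K = -111*(47 - 81) - 1*330251/17 = -111*(-34) - 330251/17 = 3774 - 330251/17 = -266093/17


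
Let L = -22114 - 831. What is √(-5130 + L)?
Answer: 5*I*√1123 ≈ 167.56*I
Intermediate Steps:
L = -22945
√(-5130 + L) = √(-5130 - 22945) = √(-28075) = 5*I*√1123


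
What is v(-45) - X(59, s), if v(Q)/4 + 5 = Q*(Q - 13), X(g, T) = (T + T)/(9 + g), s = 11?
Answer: 354269/34 ≈ 10420.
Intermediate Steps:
X(g, T) = 2*T/(9 + g) (X(g, T) = (2*T)/(9 + g) = 2*T/(9 + g))
v(Q) = -20 + 4*Q*(-13 + Q) (v(Q) = -20 + 4*(Q*(Q - 13)) = -20 + 4*(Q*(-13 + Q)) = -20 + 4*Q*(-13 + Q))
v(-45) - X(59, s) = (-20 - 52*(-45) + 4*(-45)**2) - 2*11/(9 + 59) = (-20 + 2340 + 4*2025) - 2*11/68 = (-20 + 2340 + 8100) - 2*11/68 = 10420 - 1*11/34 = 10420 - 11/34 = 354269/34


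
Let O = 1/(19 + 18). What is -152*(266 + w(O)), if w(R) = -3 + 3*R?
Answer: -1479568/37 ≈ -39988.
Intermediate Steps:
O = 1/37 ≈ 0.027027
-152*(266 + w(O)) = -152*(266 + (-3 + 3*(1/37))) = -152*(266 + (-3 + 3/37)) = -152*(266 - 108/37) = -152*9734/37 = -1479568/37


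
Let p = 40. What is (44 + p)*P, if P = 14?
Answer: 1176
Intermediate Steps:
(44 + p)*P = (44 + 40)*14 = 84*14 = 1176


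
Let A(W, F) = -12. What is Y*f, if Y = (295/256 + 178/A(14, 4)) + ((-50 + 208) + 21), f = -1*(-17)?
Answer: 2158405/768 ≈ 2810.4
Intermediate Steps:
f = 17
Y = 126965/768 (Y = (295/256 + 178/(-12)) + ((-50 + 208) + 21) = (295*(1/256) + 178*(-1/12)) + (158 + 21) = (295/256 - 89/6) + 179 = -10507/768 + 179 = 126965/768 ≈ 165.32)
Y*f = (126965/768)*17 = 2158405/768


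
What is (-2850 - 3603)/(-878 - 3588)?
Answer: 6453/4466 ≈ 1.4449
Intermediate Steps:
(-2850 - 3603)/(-878 - 3588) = -6453/(-4466) = -6453*(-1/4466) = 6453/4466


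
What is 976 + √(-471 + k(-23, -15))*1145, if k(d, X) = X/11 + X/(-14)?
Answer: 976 + 1145*I*√11177166/154 ≈ 976.0 + 24857.0*I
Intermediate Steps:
k(d, X) = 3*X/154 (k(d, X) = X*(1/11) + X*(-1/14) = X/11 - X/14 = 3*X/154)
976 + √(-471 + k(-23, -15))*1145 = 976 + √(-471 + (3/154)*(-15))*1145 = 976 + √(-471 - 45/154)*1145 = 976 + √(-72579/154)*1145 = 976 + (I*√11177166/154)*1145 = 976 + 1145*I*√11177166/154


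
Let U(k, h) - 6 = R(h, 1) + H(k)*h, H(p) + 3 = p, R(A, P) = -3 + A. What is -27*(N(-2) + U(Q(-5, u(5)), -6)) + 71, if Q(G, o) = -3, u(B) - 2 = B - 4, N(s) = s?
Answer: -766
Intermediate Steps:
u(B) = -2 + B (u(B) = 2 + (B - 4) = 2 + (-4 + B) = -2 + B)
H(p) = -3 + p
U(k, h) = 3 + h + h*(-3 + k) (U(k, h) = 6 + ((-3 + h) + (-3 + k)*h) = 6 + ((-3 + h) + h*(-3 + k)) = 6 + (-3 + h + h*(-3 + k)) = 3 + h + h*(-3 + k))
-27*(N(-2) + U(Q(-5, u(5)), -6)) + 71 = -27*(-2 + (3 - 6 - 6*(-3 - 3))) + 71 = -27*(-2 + (3 - 6 - 6*(-6))) + 71 = -27*(-2 + (3 - 6 + 36)) + 71 = -27*(-2 + 33) + 71 = -27*31 + 71 = -837 + 71 = -766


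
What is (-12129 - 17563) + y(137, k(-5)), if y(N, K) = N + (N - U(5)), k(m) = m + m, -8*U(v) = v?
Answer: -235339/8 ≈ -29417.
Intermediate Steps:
U(v) = -v/8
k(m) = 2*m
y(N, K) = 5/8 + 2*N (y(N, K) = N + (N - (-1)*5/8) = N + (N - 1*(-5/8)) = N + (N + 5/8) = N + (5/8 + N) = 5/8 + 2*N)
(-12129 - 17563) + y(137, k(-5)) = (-12129 - 17563) + (5/8 + 2*137) = -29692 + (5/8 + 274) = -29692 + 2197/8 = -235339/8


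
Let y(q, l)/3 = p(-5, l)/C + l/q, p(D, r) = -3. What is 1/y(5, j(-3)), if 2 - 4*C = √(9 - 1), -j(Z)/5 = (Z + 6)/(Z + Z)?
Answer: -26/357 + 8*√2/119 ≈ 0.022244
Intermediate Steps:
j(Z) = -5*(6 + Z)/(2*Z) (j(Z) = -5*(Z + 6)/(Z + Z) = -5*(6 + Z)/(2*Z))
C = ½ - √2/2 (C = ½ - √(9 - 1)/4 = ½ - √2/2 ≈ -0.20711)
y(q, l) = -9/(½ - √2/2) + 3*l/q (y(q, l) = 3*(-3/(½ - √2/2) + l/q) = -9/(½ - √2/2) + 3*l/q)
1/y(5, j(-3)) = 1/(3*(-6*5 + (-5/2 - 15/(-3))*(1 - √2))/(5*(1 - √2))) = 1/(3*(⅕)*(-30 + (-5/2 - 15*(-⅓))*(1 - √2))/(1 - √2)) = 1/(3*(⅕)*(-30 + (-5/2 + 5)*(1 - √2))/(1 - √2)) = 1/(3*(⅕)*(-30 + 5*(1 - √2)/2)/(1 - √2)) = 1/(3*(⅕)*(-30 + (5/2 - 5*√2/2))/(1 - √2)) = 1/(3*(⅕)*(-55/2 - 5*√2/2)/(1 - √2)) = 1/(3*(-55/2 - 5*√2/2)/(5*(1 - √2))) = 5*(1 - √2)/(3*(-55/2 - 5*√2/2))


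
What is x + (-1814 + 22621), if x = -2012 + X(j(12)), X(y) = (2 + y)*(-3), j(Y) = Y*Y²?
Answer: 13605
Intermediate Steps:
j(Y) = Y³
X(y) = -6 - 3*y
x = -7202 (x = -2012 + (-6 - 3*12³) = -2012 + (-6 - 3*1728) = -2012 + (-6 - 5184) = -2012 - 5190 = -7202)
x + (-1814 + 22621) = -7202 + (-1814 + 22621) = -7202 + 20807 = 13605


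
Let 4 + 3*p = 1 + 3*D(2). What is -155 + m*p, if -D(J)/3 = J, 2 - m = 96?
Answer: 503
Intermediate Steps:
m = -94 (m = 2 - 1*96 = 2 - 96 = -94)
D(J) = -3*J
p = -7 (p = -4/3 + (1 + 3*(-3*2))/3 = -4/3 + (1 + 3*(-6))/3 = -4/3 + (1 - 18)/3 = -4/3 + (⅓)*(-17) = -4/3 - 17/3 = -7)
-155 + m*p = -155 - 94*(-7) = -155 + 658 = 503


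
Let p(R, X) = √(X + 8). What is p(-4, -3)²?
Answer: 5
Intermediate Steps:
p(R, X) = √(8 + X)
p(-4, -3)² = (√(8 - 3))² = (√5)² = 5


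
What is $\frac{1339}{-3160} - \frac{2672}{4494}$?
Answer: $- \frac{7230493}{7100520} \approx -1.0183$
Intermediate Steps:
$\frac{1339}{-3160} - \frac{2672}{4494} = 1339 \left(- \frac{1}{3160}\right) - \frac{1336}{2247} = - \frac{1339}{3160} - \frac{1336}{2247} = - \frac{7230493}{7100520}$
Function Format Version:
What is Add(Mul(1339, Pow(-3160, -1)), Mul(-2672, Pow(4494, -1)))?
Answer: Rational(-7230493, 7100520) ≈ -1.0183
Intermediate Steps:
Add(Mul(1339, Pow(-3160, -1)), Mul(-2672, Pow(4494, -1))) = Add(Mul(1339, Rational(-1, 3160)), Mul(-2672, Rational(1, 4494))) = Add(Rational(-1339, 3160), Rational(-1336, 2247)) = Rational(-7230493, 7100520)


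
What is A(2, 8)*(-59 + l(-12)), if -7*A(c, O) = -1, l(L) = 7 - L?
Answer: -40/7 ≈ -5.7143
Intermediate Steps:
A(c, O) = 1/7 (A(c, O) = -1/7*(-1) = 1/7)
A(2, 8)*(-59 + l(-12)) = (-59 + (7 - 1*(-12)))/7 = (-59 + (7 + 12))/7 = (-59 + 19)/7 = (1/7)*(-40) = -40/7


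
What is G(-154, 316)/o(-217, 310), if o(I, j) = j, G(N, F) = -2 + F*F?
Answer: 49927/155 ≈ 322.11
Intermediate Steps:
G(N, F) = -2 + F**2
G(-154, 316)/o(-217, 310) = (-2 + 316**2)/310 = (-2 + 99856)*(1/310) = 99854*(1/310) = 49927/155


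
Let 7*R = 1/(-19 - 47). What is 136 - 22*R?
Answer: 2857/21 ≈ 136.05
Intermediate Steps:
R = -1/462 (R = 1/(7*(-19 - 47)) = (⅐)/(-66) = (⅐)*(-1/66) = -1/462 ≈ -0.0021645)
136 - 22*R = 136 - 22*(-1/462) = 136 + 1/21 = 2857/21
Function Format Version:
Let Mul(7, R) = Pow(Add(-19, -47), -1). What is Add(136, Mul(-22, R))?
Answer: Rational(2857, 21) ≈ 136.05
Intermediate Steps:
R = Rational(-1, 462) (R = Mul(Rational(1, 7), Pow(Add(-19, -47), -1)) = Mul(Rational(1, 7), Pow(-66, -1)) = Mul(Rational(1, 7), Rational(-1, 66)) = Rational(-1, 462) ≈ -0.0021645)
Add(136, Mul(-22, R)) = Add(136, Mul(-22, Rational(-1, 462))) = Add(136, Rational(1, 21)) = Rational(2857, 21)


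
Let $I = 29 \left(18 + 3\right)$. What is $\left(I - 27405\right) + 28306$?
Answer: $1510$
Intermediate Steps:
$I = 609$ ($I = 29 \cdot 21 = 609$)
$\left(I - 27405\right) + 28306 = \left(609 - 27405\right) + 28306 = -26796 + 28306 = 1510$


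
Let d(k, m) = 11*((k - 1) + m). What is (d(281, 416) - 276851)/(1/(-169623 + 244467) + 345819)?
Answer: -1185154740/1522498661 ≈ -0.77843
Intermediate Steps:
d(k, m) = -11 + 11*k + 11*m (d(k, m) = 11*((-1 + k) + m) = 11*(-1 + k + m) = -11 + 11*k + 11*m)
(d(281, 416) - 276851)/(1/(-169623 + 244467) + 345819) = ((-11 + 11*281 + 11*416) - 276851)/(1/(-169623 + 244467) + 345819) = ((-11 + 3091 + 4576) - 276851)/(1/74844 + 345819) = (7656 - 276851)/(1/74844 + 345819) = -269195/25882477237/74844 = -269195*74844/25882477237 = -1185154740/1522498661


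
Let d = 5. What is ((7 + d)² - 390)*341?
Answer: -83886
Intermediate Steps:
((7 + d)² - 390)*341 = ((7 + 5)² - 390)*341 = (12² - 390)*341 = (144 - 390)*341 = -246*341 = -83886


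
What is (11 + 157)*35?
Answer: 5880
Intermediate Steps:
(11 + 157)*35 = 168*35 = 5880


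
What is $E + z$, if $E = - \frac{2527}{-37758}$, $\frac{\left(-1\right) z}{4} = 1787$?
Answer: $- \frac{38555951}{5394} \approx -7147.9$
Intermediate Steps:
$z = -7148$ ($z = \left(-4\right) 1787 = -7148$)
$E = \frac{361}{5394}$ ($E = \left(-2527\right) \left(- \frac{1}{37758}\right) = \frac{361}{5394} \approx 0.066926$)
$E + z = \frac{361}{5394} - 7148 = - \frac{38555951}{5394}$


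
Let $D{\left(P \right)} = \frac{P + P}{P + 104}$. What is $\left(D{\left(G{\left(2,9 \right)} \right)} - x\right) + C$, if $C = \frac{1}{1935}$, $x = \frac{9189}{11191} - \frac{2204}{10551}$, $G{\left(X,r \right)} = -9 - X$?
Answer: $- \frac{64602663158}{76159175445} \approx -0.84826$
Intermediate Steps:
$x = \frac{72288175}{118076241}$ ($x = 9189 \cdot \frac{1}{11191} - \frac{2204}{10551} = \frac{9189}{11191} - \frac{2204}{10551} = \frac{72288175}{118076241} \approx 0.61222$)
$D{\left(P \right)} = \frac{2 P}{104 + P}$
$C = \frac{1}{1935} \approx 0.0005168$
$\left(D{\left(G{\left(2,9 \right)} \right)} - x\right) + C = \left(\frac{2 \left(-9 - 2\right)}{104 - 11} - \frac{72288175}{118076241}\right) + \frac{1}{1935} = \left(2 \left(-11\right) \frac{1}{104 - 11} - \frac{72288175}{118076241}\right) + \frac{1}{1935} = \left(2 \left(-11\right) \frac{1}{93} - \frac{72288175}{118076241}\right) + \frac{1}{1935} = \left(- \frac{22}{93} - \frac{72288175}{118076241}\right) + \frac{1}{1935} = - \frac{100220189}{118076241} + \frac{1}{1935} = - \frac{64602663158}{76159175445}$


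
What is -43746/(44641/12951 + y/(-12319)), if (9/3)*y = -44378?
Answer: -6979384220274/741512305 ≈ -9412.4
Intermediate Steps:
y = -44378/3 (y = (⅓)*(-44378) = -44378/3 ≈ -14793.)
-43746/(44641/12951 + y/(-12319)) = -43746/(44641/12951 - 44378/3/(-12319)) = -43746/(44641*(1/12951) - 44378/3*(-1/12319)) = -43746/(44641/12951 + 44378/36957) = -43746/741512305/159543369 = -43746*159543369/741512305 = -6979384220274/741512305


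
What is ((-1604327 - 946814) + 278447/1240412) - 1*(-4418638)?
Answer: 2316465967211/1240412 ≈ 1.8675e+6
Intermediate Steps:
((-1604327 - 946814) + 278447/1240412) - 1*(-4418638) = (-2551141 + 278447*(1/1240412)) + 4418638 = (-2551141 + 278447/1240412) + 4418638 = -3164465631645/1240412 + 4418638 = 2316465967211/1240412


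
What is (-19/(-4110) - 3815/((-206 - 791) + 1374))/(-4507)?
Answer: 15672487/6983461290 ≈ 0.0022442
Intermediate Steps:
(-19/(-4110) - 3815/((-206 - 791) + 1374))/(-4507) = (-19*(-1/4110) - 3815/(-997 + 1374))*(-1/4507) = (19/4110 - 3815/377)*(-1/4507) = -15672487/1549470*(-1/4507) = 15672487/6983461290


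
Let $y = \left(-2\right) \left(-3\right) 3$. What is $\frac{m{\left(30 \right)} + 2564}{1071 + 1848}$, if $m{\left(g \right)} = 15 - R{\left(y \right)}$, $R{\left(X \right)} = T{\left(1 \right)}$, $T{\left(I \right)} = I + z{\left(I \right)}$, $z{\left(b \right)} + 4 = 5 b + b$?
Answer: $\frac{368}{417} \approx 0.88249$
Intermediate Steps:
$z{\left(b \right)} = -4 + 6 b$ ($z{\left(b \right)} = -4 + \left(5 b + b\right) = -4 + 6 b$)
$y = 18$ ($y = 6 \cdot 3 = 18$)
$T{\left(I \right)} = -4 + 7 I$ ($T{\left(I \right)} = I + \left(-4 + 6 I\right) = -4 + 7 I$)
$R{\left(X \right)} = 3$ ($R{\left(X \right)} = -4 + 7 \cdot 1 = -4 + 7 = 3$)
$m{\left(g \right)} = 12$ ($m{\left(g \right)} = 15 - 3 = 12$)
$\frac{m{\left(30 \right)} + 2564}{1071 + 1848} = \frac{12 + 2564}{1071 + 1848} = \frac{2576}{2919} = 2576 \cdot \frac{1}{2919} = \frac{368}{417}$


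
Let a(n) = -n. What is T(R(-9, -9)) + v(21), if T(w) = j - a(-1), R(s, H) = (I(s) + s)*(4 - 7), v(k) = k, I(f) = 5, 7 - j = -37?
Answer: 64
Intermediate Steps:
j = 44 (j = 7 - 1*(-37) = 7 + 37 = 44)
R(s, H) = -15 - 3*s (R(s, H) = (5 + s)*(4 - 7) = (5 + s)*(-3) = -15 - 3*s)
T(w) = 43 (T(w) = 44 - (-1)*(-1) = 44 - 1*1 = 44 - 1 = 43)
T(R(-9, -9)) + v(21) = 43 + 21 = 64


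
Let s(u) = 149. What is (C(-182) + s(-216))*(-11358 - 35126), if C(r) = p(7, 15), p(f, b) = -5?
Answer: -6693696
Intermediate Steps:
C(r) = -5
(C(-182) + s(-216))*(-11358 - 35126) = (-5 + 149)*(-11358 - 35126) = 144*(-46484) = -6693696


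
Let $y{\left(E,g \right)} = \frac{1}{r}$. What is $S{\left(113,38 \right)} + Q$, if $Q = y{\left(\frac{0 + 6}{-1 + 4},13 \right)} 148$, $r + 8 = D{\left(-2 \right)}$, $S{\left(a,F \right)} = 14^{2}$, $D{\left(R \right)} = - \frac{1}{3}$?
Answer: $\frac{4456}{25} \approx 178.24$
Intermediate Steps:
$D{\left(R \right)} = - \frac{1}{3}$ ($D{\left(R \right)} = \left(-1\right) \frac{1}{3} = - \frac{1}{3}$)
$S{\left(a,F \right)} = 196$
$r = - \frac{25}{3}$ ($r = -8 - \frac{1}{3} = - \frac{25}{3} \approx -8.3333$)
$y{\left(E,g \right)} = - \frac{3}{25}$ ($y{\left(E,g \right)} = \frac{1}{- \frac{25}{3}} = - \frac{3}{25}$)
$Q = - \frac{444}{25}$ ($Q = \left(- \frac{3}{25}\right) 148 = - \frac{444}{25} \approx -17.76$)
$S{\left(113,38 \right)} + Q = 196 - \frac{444}{25} = \frac{4456}{25}$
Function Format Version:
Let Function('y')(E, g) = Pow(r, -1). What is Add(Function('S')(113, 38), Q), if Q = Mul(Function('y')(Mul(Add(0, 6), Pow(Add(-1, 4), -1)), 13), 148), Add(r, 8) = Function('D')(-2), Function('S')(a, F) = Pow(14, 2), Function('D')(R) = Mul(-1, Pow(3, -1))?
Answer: Rational(4456, 25) ≈ 178.24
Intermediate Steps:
Function('D')(R) = Rational(-1, 3) (Function('D')(R) = Mul(-1, Rational(1, 3)) = Rational(-1, 3))
Function('S')(a, F) = 196
r = Rational(-25, 3) (r = Add(-8, Rational(-1, 3)) = Rational(-25, 3) ≈ -8.3333)
Function('y')(E, g) = Rational(-3, 25) (Function('y')(E, g) = Pow(Rational(-25, 3), -1) = Rational(-3, 25))
Q = Rational(-444, 25) (Q = Mul(Rational(-3, 25), 148) = Rational(-444, 25) ≈ -17.760)
Add(Function('S')(113, 38), Q) = Add(196, Rational(-444, 25)) = Rational(4456, 25)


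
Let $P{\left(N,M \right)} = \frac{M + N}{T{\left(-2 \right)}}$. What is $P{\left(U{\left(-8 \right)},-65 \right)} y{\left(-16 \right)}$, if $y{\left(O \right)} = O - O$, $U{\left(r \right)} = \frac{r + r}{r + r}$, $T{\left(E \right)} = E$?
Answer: $0$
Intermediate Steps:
$U{\left(r \right)} = 1$ ($U{\left(r \right)} = \frac{2 r}{2 r} = 2 r \frac{1}{2 r} = 1$)
$P{\left(N,M \right)} = - \frac{M}{2} - \frac{N}{2}$ ($P{\left(N,M \right)} = \frac{M + N}{-2} = \left(M + N\right) \left(- \frac{1}{2}\right) = - \frac{M}{2} - \frac{N}{2}$)
$y{\left(O \right)} = 0$
$P{\left(U{\left(-8 \right)},-65 \right)} y{\left(-16 \right)} = \left(\left(- \frac{1}{2}\right) \left(-65\right) - \frac{1}{2}\right) 0 = \left(\frac{65}{2} - \frac{1}{2}\right) 0 = 32 \cdot 0 = 0$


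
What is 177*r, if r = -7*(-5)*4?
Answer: 24780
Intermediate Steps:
r = 140 (r = 35*4 = 140)
177*r = 177*140 = 24780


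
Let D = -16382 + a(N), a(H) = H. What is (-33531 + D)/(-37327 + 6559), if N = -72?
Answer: 49985/30768 ≈ 1.6246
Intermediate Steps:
D = -16454 (D = -16382 - 72 = -16454)
(-33531 + D)/(-37327 + 6559) = (-33531 - 16454)/(-37327 + 6559) = -49985/(-30768) = -49985*(-1/30768) = 49985/30768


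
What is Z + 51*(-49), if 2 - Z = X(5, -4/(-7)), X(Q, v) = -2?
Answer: -2495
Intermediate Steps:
Z = 4 (Z = 2 - 1*(-2) = 2 + 2 = 4)
Z + 51*(-49) = 4 + 51*(-49) = 4 - 2499 = -2495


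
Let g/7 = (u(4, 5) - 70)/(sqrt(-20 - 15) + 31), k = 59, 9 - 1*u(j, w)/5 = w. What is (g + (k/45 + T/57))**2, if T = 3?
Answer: 871189926443/10072062450 - 47339915*I*sqrt(35)/7068114 ≈ 86.496 - 39.624*I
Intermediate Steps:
u(j, w) = 45 - 5*w
g = -350/(31 + I*sqrt(35)) (g = 7*(((45 - 5*5) - 70)/(sqrt(-20 - 15) + 31)) = 7*(((45 - 25) - 70)/(sqrt(-35) + 31)) = 7*((20 - 70)/(I*sqrt(35) + 31)) = 7*(-50/(31 + I*sqrt(35))) = -350/(31 + I*sqrt(35)) ≈ -10.894 + 2.0789*I)
(g + (k/45 + T/57))**2 = ((-5425/498 + 175*I*sqrt(35)/498) + (59/45 + 3/57))**2 = ((-5425/498 + 175*I*sqrt(35)/498) + (59*(1/45) + 3*(1/57)))**2 = ((-5425/498 + 175*I*sqrt(35)/498) + (59/45 + 1/19))**2 = ((-5425/498 + 175*I*sqrt(35)/498) + 1166/855)**2 = (-1352569/141930 + 175*I*sqrt(35)/498)**2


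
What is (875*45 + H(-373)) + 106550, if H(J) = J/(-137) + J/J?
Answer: 19992235/137 ≈ 1.4593e+5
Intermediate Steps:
H(J) = 1 - J/137 (H(J) = J*(-1/137) + 1 = -J/137 + 1 = 1 - J/137)
(875*45 + H(-373)) + 106550 = (875*45 + (1 - 1/137*(-373))) + 106550 = (39375 + (1 + 373/137)) + 106550 = (39375 + 510/137) + 106550 = 5394885/137 + 106550 = 19992235/137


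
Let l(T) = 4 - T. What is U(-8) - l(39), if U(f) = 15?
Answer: 50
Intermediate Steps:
U(-8) - l(39) = 15 - (4 - 1*39) = 15 - (4 - 39) = 15 - 1*(-35) = 15 + 35 = 50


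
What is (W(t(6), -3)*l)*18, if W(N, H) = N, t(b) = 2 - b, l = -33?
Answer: 2376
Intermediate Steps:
(W(t(6), -3)*l)*18 = ((2 - 1*6)*(-33))*18 = ((2 - 6)*(-33))*18 = -4*(-33)*18 = 132*18 = 2376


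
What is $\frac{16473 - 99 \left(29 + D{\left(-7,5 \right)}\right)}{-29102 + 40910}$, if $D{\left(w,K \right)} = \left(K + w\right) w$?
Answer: $\frac{509}{492} \approx 1.0346$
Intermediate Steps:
$D{\left(w,K \right)} = w \left(K + w\right)$
$\frac{16473 - 99 \left(29 + D{\left(-7,5 \right)}\right)}{-29102 + 40910} = \frac{16473 - 99 \left(29 - 7 \left(5 - 7\right)\right)}{-29102 + 40910} = \frac{16473 - 99 \left(29 - -14\right)}{11808} = \left(16473 - 99 \left(29 + 14\right)\right) \frac{1}{11808} = \left(16473 - 4257\right) \frac{1}{11808} = 12216 \cdot \frac{1}{11808} = \frac{509}{492}$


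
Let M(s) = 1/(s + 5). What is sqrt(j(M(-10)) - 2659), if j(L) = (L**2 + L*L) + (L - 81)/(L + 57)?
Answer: I*sqrt(1341082222)/710 ≈ 51.579*I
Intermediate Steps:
M(s) = 1/(5 + s)
j(L) = 2*L**2 + (-81 + L)/(57 + L) (j(L) = (L**2 + L**2) + (-81 + L)/(57 + L) = 2*L**2 + (-81 + L)/(57 + L))
sqrt(j(M(-10)) - 2659) = sqrt((-81 + 1/(5 - 10) + 2*(1/(5 - 10))**3 + 114*(1/(5 - 10))**2)/(57 + 1/(5 - 10)) - 2659) = sqrt((-81 + 1/(-5) + 2*(1/(-5))**3 + 114*(1/(-5))**2)/(57 + 1/(-5)) - 2659) = sqrt((-81 - 1/5 + 2*(-1/5)**3 + 114*(-1/5)**2)/(57 - 1/5) - 2659) = sqrt((-81 - 1/5 + 2*(-1/125) + 114*(1/25))/(284/5) - 2659) = sqrt(5*(-81 - 1/5 - 2/125 + 114/25)/284 - 2659) = sqrt((5/284)*(-9582/125) - 2659) = sqrt(-4791/3550 - 2659) = sqrt(-9444241/3550) = I*sqrt(1341082222)/710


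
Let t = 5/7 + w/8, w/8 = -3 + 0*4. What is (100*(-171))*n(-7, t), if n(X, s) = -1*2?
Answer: 34200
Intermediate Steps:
w = -24 (w = 8*(-3 + 0*4) = 8*(-3 + 0) = 8*(-3) = -24)
t = -16/7 (t = 5/7 - 24/8 = 5*(1/7) - 24*1/8 = 5/7 - 3 = -16/7 ≈ -2.2857)
n(X, s) = -2
(100*(-171))*n(-7, t) = (100*(-171))*(-2) = -17100*(-2) = 34200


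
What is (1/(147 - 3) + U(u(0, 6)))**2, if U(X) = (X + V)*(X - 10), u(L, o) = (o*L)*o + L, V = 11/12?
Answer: 1739761/20736 ≈ 83.901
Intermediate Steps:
V = 11/12 (V = 11*(1/12) = 11/12 ≈ 0.91667)
u(L, o) = L + L*o**2 (u(L, o) = (L*o)*o + L = L*o**2 + L = L + L*o**2)
U(X) = (-10 + X)*(11/12 + X) (U(X) = (X + 11/12)*(X - 10) = (11/12 + X)*(-10 + X) = (-10 + X)*(11/12 + X))
(1/(147 - 3) + U(u(0, 6)))**2 = (1/(147 - 3) + (-55/6 + (0*(1 + 6**2))**2 - 0*(1 + 6**2)))**2 = (1/144 + (-55/6 + (0*(1 + 36))**2 - 0*(1 + 36)))**2 = (1/144 + (-55/6 + (0*37)**2 - 0*37))**2 = (1/144 + (-55/6 + 0**2 - 109/12*0))**2 = (1/144 + (-55/6 + 0 + 0))**2 = (1/144 - 55/6)**2 = (-1319/144)**2 = 1739761/20736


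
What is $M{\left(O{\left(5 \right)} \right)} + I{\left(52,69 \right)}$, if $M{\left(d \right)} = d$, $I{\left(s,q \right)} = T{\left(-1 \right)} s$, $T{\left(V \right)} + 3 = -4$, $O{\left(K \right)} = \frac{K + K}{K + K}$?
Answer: $-363$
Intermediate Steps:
$O{\left(K \right)} = 1$ ($O{\left(K \right)} = \frac{2 K}{2 K} = 2 K \frac{1}{2 K} = 1$)
$T{\left(V \right)} = -7$ ($T{\left(V \right)} = -3 - 4 = -7$)
$I{\left(s,q \right)} = - 7 s$
$M{\left(O{\left(5 \right)} \right)} + I{\left(52,69 \right)} = 1 - 364 = -363$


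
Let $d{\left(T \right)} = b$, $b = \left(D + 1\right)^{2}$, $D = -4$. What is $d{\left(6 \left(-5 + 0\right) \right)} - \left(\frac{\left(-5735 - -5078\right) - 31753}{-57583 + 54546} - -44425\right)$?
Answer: $- \frac{134923802}{3037} \approx -44427.0$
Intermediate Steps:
$b = 9$ ($b = \left(-4 + 1\right)^{2} = \left(-3\right)^{2} = 9$)
$d{\left(T \right)} = 9$
$d{\left(6 \left(-5 + 0\right) \right)} - \left(\frac{\left(-5735 - -5078\right) - 31753}{-57583 + 54546} - -44425\right) = 9 - \left(\frac{\left(-5735 - -5078\right) - 31753}{-57583 + 54546} - -44425\right) = 9 - \left(\frac{\left(-5735 + 5078\right) - 31753}{-3037} + 44425\right) = 9 - \left(\left(-657 - 31753\right) \left(- \frac{1}{3037}\right) + 44425\right) = 9 - \left(\left(-32410\right) \left(- \frac{1}{3037}\right) + 44425\right) = 9 - \left(\frac{32410}{3037} + 44425\right) = 9 - \frac{134951135}{3037} = - \frac{134923802}{3037}$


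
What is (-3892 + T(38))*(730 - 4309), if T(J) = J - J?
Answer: 13929468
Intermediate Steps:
T(J) = 0
(-3892 + T(38))*(730 - 4309) = (-3892 + 0)*(730 - 4309) = -3892*(-3579) = 13929468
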